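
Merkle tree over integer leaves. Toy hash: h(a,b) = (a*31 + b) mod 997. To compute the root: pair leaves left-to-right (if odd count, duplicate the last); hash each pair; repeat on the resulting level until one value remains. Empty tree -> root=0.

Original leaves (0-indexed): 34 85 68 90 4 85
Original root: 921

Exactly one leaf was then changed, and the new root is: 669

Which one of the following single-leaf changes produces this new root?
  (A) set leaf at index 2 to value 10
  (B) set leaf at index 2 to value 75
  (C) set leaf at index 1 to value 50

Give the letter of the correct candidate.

Answer: B

Derivation:
Original leaves: [34, 85, 68, 90, 4, 85]
Target new root: 669
Try each candidate change and compute the resulting root:
Candidate A: set leaf[2] = 10 -> leaves = [34, 85, 10, 90, 4, 85]
  L0: [34, 85, 10, 90, 4, 85]
  L1: h(34,85)=(34*31+85)%997=142 h(10,90)=(10*31+90)%997=400 h(4,85)=(4*31+85)%997=209 -> [142, 400, 209]
  L2: h(142,400)=(142*31+400)%997=814 h(209,209)=(209*31+209)%997=706 -> [814, 706]
  L3: h(814,706)=(814*31+706)%997=18 -> [18]
  root = 18 != target 669
Candidate B: set leaf[2] = 75 -> leaves = [34, 85, 75, 90, 4, 85]
  L0: [34, 85, 75, 90, 4, 85]
  L1: h(34,85)=(34*31+85)%997=142 h(75,90)=(75*31+90)%997=421 h(4,85)=(4*31+85)%997=209 -> [142, 421, 209]
  L2: h(142,421)=(142*31+421)%997=835 h(209,209)=(209*31+209)%997=706 -> [835, 706]
  L3: h(835,706)=(835*31+706)%997=669 -> [669]
  root = 669 == target 669  ** MATCH **
Candidate C: set leaf[1] = 50 -> leaves = [34, 50, 68, 90, 4, 85]
  L0: [34, 50, 68, 90, 4, 85]
  L1: h(34,50)=(34*31+50)%997=107 h(68,90)=(68*31+90)%997=204 h(4,85)=(4*31+85)%997=209 -> [107, 204, 209]
  L2: h(107,204)=(107*31+204)%997=530 h(209,209)=(209*31+209)%997=706 -> [530, 706]
  L3: h(530,706)=(530*31+706)%997=187 -> [187]
  root = 187 != target 669
Candidate B produces the target root.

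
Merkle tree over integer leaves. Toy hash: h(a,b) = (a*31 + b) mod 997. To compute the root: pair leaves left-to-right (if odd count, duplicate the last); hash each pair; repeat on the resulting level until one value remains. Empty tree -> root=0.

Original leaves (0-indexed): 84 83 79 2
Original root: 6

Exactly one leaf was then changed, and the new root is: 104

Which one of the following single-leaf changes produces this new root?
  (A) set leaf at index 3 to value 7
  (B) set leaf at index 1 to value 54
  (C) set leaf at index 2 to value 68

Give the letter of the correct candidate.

Answer: B

Derivation:
Original leaves: [84, 83, 79, 2]
Target new root: 104
Try each candidate change and compute the resulting root:
Candidate A: set leaf[3] = 7 -> leaves = [84, 83, 79, 7]
  L0: [84, 83, 79, 7]
  L1: h(84,83)=(84*31+83)%997=693 h(79,7)=(79*31+7)%997=462 -> [693, 462]
  L2: h(693,462)=(693*31+462)%997=11 -> [11]
  root = 11 != target 104
Candidate B: set leaf[1] = 54 -> leaves = [84, 54, 79, 2]
  L0: [84, 54, 79, 2]
  L1: h(84,54)=(84*31+54)%997=664 h(79,2)=(79*31+2)%997=457 -> [664, 457]
  L2: h(664,457)=(664*31+457)%997=104 -> [104]
  root = 104 == target 104  ** MATCH **
Candidate C: set leaf[2] = 68 -> leaves = [84, 83, 68, 2]
  L0: [84, 83, 68, 2]
  L1: h(84,83)=(84*31+83)%997=693 h(68,2)=(68*31+2)%997=116 -> [693, 116]
  L2: h(693,116)=(693*31+116)%997=662 -> [662]
  root = 662 != target 104
Candidate B produces the target root.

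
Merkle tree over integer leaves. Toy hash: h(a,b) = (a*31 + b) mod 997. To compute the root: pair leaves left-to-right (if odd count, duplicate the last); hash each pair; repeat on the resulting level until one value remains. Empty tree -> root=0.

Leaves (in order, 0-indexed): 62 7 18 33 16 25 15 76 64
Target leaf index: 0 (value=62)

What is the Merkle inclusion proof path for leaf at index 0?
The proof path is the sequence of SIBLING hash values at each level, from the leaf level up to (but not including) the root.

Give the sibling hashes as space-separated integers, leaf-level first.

Answer: 7 591 740 461

Derivation:
L0 (leaves): [62, 7, 18, 33, 16, 25, 15, 76, 64], target index=0
L1: h(62,7)=(62*31+7)%997=932 [pair 0] h(18,33)=(18*31+33)%997=591 [pair 1] h(16,25)=(16*31+25)%997=521 [pair 2] h(15,76)=(15*31+76)%997=541 [pair 3] h(64,64)=(64*31+64)%997=54 [pair 4] -> [932, 591, 521, 541, 54]
  Sibling for proof at L0: 7
L2: h(932,591)=(932*31+591)%997=570 [pair 0] h(521,541)=(521*31+541)%997=740 [pair 1] h(54,54)=(54*31+54)%997=731 [pair 2] -> [570, 740, 731]
  Sibling for proof at L1: 591
L3: h(570,740)=(570*31+740)%997=464 [pair 0] h(731,731)=(731*31+731)%997=461 [pair 1] -> [464, 461]
  Sibling for proof at L2: 740
L4: h(464,461)=(464*31+461)%997=887 [pair 0] -> [887]
  Sibling for proof at L3: 461
Root: 887
Proof path (sibling hashes from leaf to root): [7, 591, 740, 461]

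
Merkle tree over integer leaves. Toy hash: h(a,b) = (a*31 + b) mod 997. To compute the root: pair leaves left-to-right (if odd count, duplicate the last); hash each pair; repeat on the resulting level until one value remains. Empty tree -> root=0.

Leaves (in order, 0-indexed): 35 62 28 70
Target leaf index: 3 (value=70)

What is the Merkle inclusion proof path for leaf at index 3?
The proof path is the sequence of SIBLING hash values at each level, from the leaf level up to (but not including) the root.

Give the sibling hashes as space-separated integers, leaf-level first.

L0 (leaves): [35, 62, 28, 70], target index=3
L1: h(35,62)=(35*31+62)%997=150 [pair 0] h(28,70)=(28*31+70)%997=938 [pair 1] -> [150, 938]
  Sibling for proof at L0: 28
L2: h(150,938)=(150*31+938)%997=603 [pair 0] -> [603]
  Sibling for proof at L1: 150
Root: 603
Proof path (sibling hashes from leaf to root): [28, 150]

Answer: 28 150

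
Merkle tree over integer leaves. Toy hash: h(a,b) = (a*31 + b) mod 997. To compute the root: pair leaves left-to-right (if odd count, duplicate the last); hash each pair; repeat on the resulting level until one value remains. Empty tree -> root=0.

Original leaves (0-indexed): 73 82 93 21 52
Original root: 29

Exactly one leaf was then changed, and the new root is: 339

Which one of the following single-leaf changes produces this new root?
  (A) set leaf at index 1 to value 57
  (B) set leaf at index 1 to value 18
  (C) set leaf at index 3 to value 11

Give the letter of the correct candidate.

Original leaves: [73, 82, 93, 21, 52]
Target new root: 339
Try each candidate change and compute the resulting root:
Candidate A: set leaf[1] = 57 -> leaves = [73, 57, 93, 21, 52]
  L0: [73, 57, 93, 21, 52]
  L1: h(73,57)=(73*31+57)%997=326 h(93,21)=(93*31+21)%997=910 h(52,52)=(52*31+52)%997=667 -> [326, 910, 667]
  L2: h(326,910)=(326*31+910)%997=49 h(667,667)=(667*31+667)%997=407 -> [49, 407]
  L3: h(49,407)=(49*31+407)%997=929 -> [929]
  root = 929 != target 339
Candidate B: set leaf[1] = 18 -> leaves = [73, 18, 93, 21, 52]
  L0: [73, 18, 93, 21, 52]
  L1: h(73,18)=(73*31+18)%997=287 h(93,21)=(93*31+21)%997=910 h(52,52)=(52*31+52)%997=667 -> [287, 910, 667]
  L2: h(287,910)=(287*31+910)%997=834 h(667,667)=(667*31+667)%997=407 -> [834, 407]
  L3: h(834,407)=(834*31+407)%997=339 -> [339]
  root = 339 == target 339  ** MATCH **
Candidate C: set leaf[3] = 11 -> leaves = [73, 82, 93, 11, 52]
  L0: [73, 82, 93, 11, 52]
  L1: h(73,82)=(73*31+82)%997=351 h(93,11)=(93*31+11)%997=900 h(52,52)=(52*31+52)%997=667 -> [351, 900, 667]
  L2: h(351,900)=(351*31+900)%997=814 h(667,667)=(667*31+667)%997=407 -> [814, 407]
  L3: h(814,407)=(814*31+407)%997=716 -> [716]
  root = 716 != target 339
Candidate B produces the target root.

Answer: B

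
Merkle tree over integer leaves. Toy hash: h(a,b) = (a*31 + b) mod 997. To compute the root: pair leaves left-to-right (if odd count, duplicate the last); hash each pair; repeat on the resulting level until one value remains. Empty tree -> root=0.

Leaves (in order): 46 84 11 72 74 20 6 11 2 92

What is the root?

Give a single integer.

L0: [46, 84, 11, 72, 74, 20, 6, 11, 2, 92]
L1: h(46,84)=(46*31+84)%997=513 h(11,72)=(11*31+72)%997=413 h(74,20)=(74*31+20)%997=320 h(6,11)=(6*31+11)%997=197 h(2,92)=(2*31+92)%997=154 -> [513, 413, 320, 197, 154]
L2: h(513,413)=(513*31+413)%997=364 h(320,197)=(320*31+197)%997=147 h(154,154)=(154*31+154)%997=940 -> [364, 147, 940]
L3: h(364,147)=(364*31+147)%997=464 h(940,940)=(940*31+940)%997=170 -> [464, 170]
L4: h(464,170)=(464*31+170)%997=596 -> [596]

Answer: 596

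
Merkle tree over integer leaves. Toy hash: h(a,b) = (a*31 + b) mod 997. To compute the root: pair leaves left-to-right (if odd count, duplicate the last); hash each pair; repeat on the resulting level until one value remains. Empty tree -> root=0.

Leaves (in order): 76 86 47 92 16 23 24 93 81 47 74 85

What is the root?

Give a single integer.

Answer: 408

Derivation:
L0: [76, 86, 47, 92, 16, 23, 24, 93, 81, 47, 74, 85]
L1: h(76,86)=(76*31+86)%997=448 h(47,92)=(47*31+92)%997=552 h(16,23)=(16*31+23)%997=519 h(24,93)=(24*31+93)%997=837 h(81,47)=(81*31+47)%997=564 h(74,85)=(74*31+85)%997=385 -> [448, 552, 519, 837, 564, 385]
L2: h(448,552)=(448*31+552)%997=482 h(519,837)=(519*31+837)%997=974 h(564,385)=(564*31+385)%997=920 -> [482, 974, 920]
L3: h(482,974)=(482*31+974)%997=961 h(920,920)=(920*31+920)%997=527 -> [961, 527]
L4: h(961,527)=(961*31+527)%997=408 -> [408]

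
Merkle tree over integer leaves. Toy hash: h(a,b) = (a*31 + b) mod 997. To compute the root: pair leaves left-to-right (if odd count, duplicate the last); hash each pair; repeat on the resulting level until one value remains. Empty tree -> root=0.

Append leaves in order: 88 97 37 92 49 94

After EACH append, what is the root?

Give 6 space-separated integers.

Answer: 88 831 26 81 843 289

Derivation:
After append 88 (leaves=[88]):
  L0: [88]
  root=88
After append 97 (leaves=[88, 97]):
  L0: [88, 97]
  L1: h(88,97)=(88*31+97)%997=831 -> [831]
  root=831
After append 37 (leaves=[88, 97, 37]):
  L0: [88, 97, 37]
  L1: h(88,97)=(88*31+97)%997=831 h(37,37)=(37*31+37)%997=187 -> [831, 187]
  L2: h(831,187)=(831*31+187)%997=26 -> [26]
  root=26
After append 92 (leaves=[88, 97, 37, 92]):
  L0: [88, 97, 37, 92]
  L1: h(88,97)=(88*31+97)%997=831 h(37,92)=(37*31+92)%997=242 -> [831, 242]
  L2: h(831,242)=(831*31+242)%997=81 -> [81]
  root=81
After append 49 (leaves=[88, 97, 37, 92, 49]):
  L0: [88, 97, 37, 92, 49]
  L1: h(88,97)=(88*31+97)%997=831 h(37,92)=(37*31+92)%997=242 h(49,49)=(49*31+49)%997=571 -> [831, 242, 571]
  L2: h(831,242)=(831*31+242)%997=81 h(571,571)=(571*31+571)%997=326 -> [81, 326]
  L3: h(81,326)=(81*31+326)%997=843 -> [843]
  root=843
After append 94 (leaves=[88, 97, 37, 92, 49, 94]):
  L0: [88, 97, 37, 92, 49, 94]
  L1: h(88,97)=(88*31+97)%997=831 h(37,92)=(37*31+92)%997=242 h(49,94)=(49*31+94)%997=616 -> [831, 242, 616]
  L2: h(831,242)=(831*31+242)%997=81 h(616,616)=(616*31+616)%997=769 -> [81, 769]
  L3: h(81,769)=(81*31+769)%997=289 -> [289]
  root=289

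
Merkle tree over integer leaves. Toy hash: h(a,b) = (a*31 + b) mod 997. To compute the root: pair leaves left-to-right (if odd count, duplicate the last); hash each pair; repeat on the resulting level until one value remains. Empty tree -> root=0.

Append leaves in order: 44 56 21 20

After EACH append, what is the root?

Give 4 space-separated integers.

After append 44 (leaves=[44]):
  L0: [44]
  root=44
After append 56 (leaves=[44, 56]):
  L0: [44, 56]
  L1: h(44,56)=(44*31+56)%997=423 -> [423]
  root=423
After append 21 (leaves=[44, 56, 21]):
  L0: [44, 56, 21]
  L1: h(44,56)=(44*31+56)%997=423 h(21,21)=(21*31+21)%997=672 -> [423, 672]
  L2: h(423,672)=(423*31+672)%997=824 -> [824]
  root=824
After append 20 (leaves=[44, 56, 21, 20]):
  L0: [44, 56, 21, 20]
  L1: h(44,56)=(44*31+56)%997=423 h(21,20)=(21*31+20)%997=671 -> [423, 671]
  L2: h(423,671)=(423*31+671)%997=823 -> [823]
  root=823

Answer: 44 423 824 823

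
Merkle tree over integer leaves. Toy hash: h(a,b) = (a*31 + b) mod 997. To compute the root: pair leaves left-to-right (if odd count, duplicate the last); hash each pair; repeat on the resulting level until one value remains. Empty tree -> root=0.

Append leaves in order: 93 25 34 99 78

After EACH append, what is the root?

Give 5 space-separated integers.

After append 93 (leaves=[93]):
  L0: [93]
  root=93
After append 25 (leaves=[93, 25]):
  L0: [93, 25]
  L1: h(93,25)=(93*31+25)%997=914 -> [914]
  root=914
After append 34 (leaves=[93, 25, 34]):
  L0: [93, 25, 34]
  L1: h(93,25)=(93*31+25)%997=914 h(34,34)=(34*31+34)%997=91 -> [914, 91]
  L2: h(914,91)=(914*31+91)%997=509 -> [509]
  root=509
After append 99 (leaves=[93, 25, 34, 99]):
  L0: [93, 25, 34, 99]
  L1: h(93,25)=(93*31+25)%997=914 h(34,99)=(34*31+99)%997=156 -> [914, 156]
  L2: h(914,156)=(914*31+156)%997=574 -> [574]
  root=574
After append 78 (leaves=[93, 25, 34, 99, 78]):
  L0: [93, 25, 34, 99, 78]
  L1: h(93,25)=(93*31+25)%997=914 h(34,99)=(34*31+99)%997=156 h(78,78)=(78*31+78)%997=502 -> [914, 156, 502]
  L2: h(914,156)=(914*31+156)%997=574 h(502,502)=(502*31+502)%997=112 -> [574, 112]
  L3: h(574,112)=(574*31+112)%997=957 -> [957]
  root=957

Answer: 93 914 509 574 957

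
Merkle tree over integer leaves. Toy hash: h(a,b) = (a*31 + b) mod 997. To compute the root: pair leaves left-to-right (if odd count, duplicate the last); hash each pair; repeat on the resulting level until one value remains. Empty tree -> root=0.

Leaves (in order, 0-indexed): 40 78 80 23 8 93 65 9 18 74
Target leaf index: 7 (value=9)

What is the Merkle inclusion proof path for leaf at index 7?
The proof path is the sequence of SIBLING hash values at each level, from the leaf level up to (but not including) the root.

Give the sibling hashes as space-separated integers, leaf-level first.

Answer: 65 341 490 115

Derivation:
L0 (leaves): [40, 78, 80, 23, 8, 93, 65, 9, 18, 74], target index=7
L1: h(40,78)=(40*31+78)%997=321 [pair 0] h(80,23)=(80*31+23)%997=509 [pair 1] h(8,93)=(8*31+93)%997=341 [pair 2] h(65,9)=(65*31+9)%997=30 [pair 3] h(18,74)=(18*31+74)%997=632 [pair 4] -> [321, 509, 341, 30, 632]
  Sibling for proof at L0: 65
L2: h(321,509)=(321*31+509)%997=490 [pair 0] h(341,30)=(341*31+30)%997=631 [pair 1] h(632,632)=(632*31+632)%997=284 [pair 2] -> [490, 631, 284]
  Sibling for proof at L1: 341
L3: h(490,631)=(490*31+631)%997=866 [pair 0] h(284,284)=(284*31+284)%997=115 [pair 1] -> [866, 115]
  Sibling for proof at L2: 490
L4: h(866,115)=(866*31+115)%997=42 [pair 0] -> [42]
  Sibling for proof at L3: 115
Root: 42
Proof path (sibling hashes from leaf to root): [65, 341, 490, 115]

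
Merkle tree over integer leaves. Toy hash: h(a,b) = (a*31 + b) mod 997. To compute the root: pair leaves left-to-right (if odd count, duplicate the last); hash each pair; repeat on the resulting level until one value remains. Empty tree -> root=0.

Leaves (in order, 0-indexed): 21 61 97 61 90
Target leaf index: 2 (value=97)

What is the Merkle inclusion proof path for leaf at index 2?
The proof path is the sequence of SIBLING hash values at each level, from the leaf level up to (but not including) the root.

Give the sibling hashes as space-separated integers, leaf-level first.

L0 (leaves): [21, 61, 97, 61, 90], target index=2
L1: h(21,61)=(21*31+61)%997=712 [pair 0] h(97,61)=(97*31+61)%997=77 [pair 1] h(90,90)=(90*31+90)%997=886 [pair 2] -> [712, 77, 886]
  Sibling for proof at L0: 61
L2: h(712,77)=(712*31+77)%997=215 [pair 0] h(886,886)=(886*31+886)%997=436 [pair 1] -> [215, 436]
  Sibling for proof at L1: 712
L3: h(215,436)=(215*31+436)%997=122 [pair 0] -> [122]
  Sibling for proof at L2: 436
Root: 122
Proof path (sibling hashes from leaf to root): [61, 712, 436]

Answer: 61 712 436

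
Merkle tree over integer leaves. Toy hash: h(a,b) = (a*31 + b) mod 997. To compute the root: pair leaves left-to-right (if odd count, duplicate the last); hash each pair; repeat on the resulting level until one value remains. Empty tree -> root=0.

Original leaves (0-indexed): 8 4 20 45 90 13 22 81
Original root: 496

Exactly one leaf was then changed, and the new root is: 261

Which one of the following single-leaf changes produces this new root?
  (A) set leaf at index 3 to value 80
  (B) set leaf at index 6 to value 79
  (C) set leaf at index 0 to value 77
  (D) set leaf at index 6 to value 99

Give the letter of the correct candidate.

Answer: C

Derivation:
Original leaves: [8, 4, 20, 45, 90, 13, 22, 81]
Target new root: 261
Try each candidate change and compute the resulting root:
Candidate A: set leaf[3] = 80 -> leaves = [8, 4, 20, 80, 90, 13, 22, 81]
  L0: [8, 4, 20, 80, 90, 13, 22, 81]
  L1: h(8,4)=(8*31+4)%997=252 h(20,80)=(20*31+80)%997=700 h(90,13)=(90*31+13)%997=809 h(22,81)=(22*31+81)%997=763 -> [252, 700, 809, 763]
  L2: h(252,700)=(252*31+700)%997=536 h(809,763)=(809*31+763)%997=917 -> [536, 917]
  L3: h(536,917)=(536*31+917)%997=584 -> [584]
  root = 584 != target 261
Candidate B: set leaf[6] = 79 -> leaves = [8, 4, 20, 45, 90, 13, 79, 81]
  L0: [8, 4, 20, 45, 90, 13, 79, 81]
  L1: h(8,4)=(8*31+4)%997=252 h(20,45)=(20*31+45)%997=665 h(90,13)=(90*31+13)%997=809 h(79,81)=(79*31+81)%997=536 -> [252, 665, 809, 536]
  L2: h(252,665)=(252*31+665)%997=501 h(809,536)=(809*31+536)%997=690 -> [501, 690]
  L3: h(501,690)=(501*31+690)%997=269 -> [269]
  root = 269 != target 261
Candidate C: set leaf[0] = 77 -> leaves = [77, 4, 20, 45, 90, 13, 22, 81]
  L0: [77, 4, 20, 45, 90, 13, 22, 81]
  L1: h(77,4)=(77*31+4)%997=397 h(20,45)=(20*31+45)%997=665 h(90,13)=(90*31+13)%997=809 h(22,81)=(22*31+81)%997=763 -> [397, 665, 809, 763]
  L2: h(397,665)=(397*31+665)%997=11 h(809,763)=(809*31+763)%997=917 -> [11, 917]
  L3: h(11,917)=(11*31+917)%997=261 -> [261]
  root = 261 == target 261  ** MATCH **
Candidate D: set leaf[6] = 99 -> leaves = [8, 4, 20, 45, 90, 13, 99, 81]
  L0: [8, 4, 20, 45, 90, 13, 99, 81]
  L1: h(8,4)=(8*31+4)%997=252 h(20,45)=(20*31+45)%997=665 h(90,13)=(90*31+13)%997=809 h(99,81)=(99*31+81)%997=159 -> [252, 665, 809, 159]
  L2: h(252,665)=(252*31+665)%997=501 h(809,159)=(809*31+159)%997=313 -> [501, 313]
  L3: h(501,313)=(501*31+313)%997=889 -> [889]
  root = 889 != target 261
Candidate C produces the target root.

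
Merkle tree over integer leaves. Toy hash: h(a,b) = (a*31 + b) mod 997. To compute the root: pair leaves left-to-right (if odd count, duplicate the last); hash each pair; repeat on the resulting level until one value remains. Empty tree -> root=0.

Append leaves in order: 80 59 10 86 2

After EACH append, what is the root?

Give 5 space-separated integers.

After append 80 (leaves=[80]):
  L0: [80]
  root=80
After append 59 (leaves=[80, 59]):
  L0: [80, 59]
  L1: h(80,59)=(80*31+59)%997=545 -> [545]
  root=545
After append 10 (leaves=[80, 59, 10]):
  L0: [80, 59, 10]
  L1: h(80,59)=(80*31+59)%997=545 h(10,10)=(10*31+10)%997=320 -> [545, 320]
  L2: h(545,320)=(545*31+320)%997=266 -> [266]
  root=266
After append 86 (leaves=[80, 59, 10, 86]):
  L0: [80, 59, 10, 86]
  L1: h(80,59)=(80*31+59)%997=545 h(10,86)=(10*31+86)%997=396 -> [545, 396]
  L2: h(545,396)=(545*31+396)%997=342 -> [342]
  root=342
After append 2 (leaves=[80, 59, 10, 86, 2]):
  L0: [80, 59, 10, 86, 2]
  L1: h(80,59)=(80*31+59)%997=545 h(10,86)=(10*31+86)%997=396 h(2,2)=(2*31+2)%997=64 -> [545, 396, 64]
  L2: h(545,396)=(545*31+396)%997=342 h(64,64)=(64*31+64)%997=54 -> [342, 54]
  L3: h(342,54)=(342*31+54)%997=686 -> [686]
  root=686

Answer: 80 545 266 342 686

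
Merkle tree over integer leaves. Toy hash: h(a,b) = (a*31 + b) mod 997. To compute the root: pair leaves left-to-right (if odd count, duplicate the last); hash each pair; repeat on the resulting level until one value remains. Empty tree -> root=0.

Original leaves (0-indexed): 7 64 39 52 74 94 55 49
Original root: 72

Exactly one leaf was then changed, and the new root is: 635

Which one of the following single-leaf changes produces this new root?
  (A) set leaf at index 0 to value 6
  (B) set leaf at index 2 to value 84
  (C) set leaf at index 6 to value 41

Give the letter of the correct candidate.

Answer: C

Derivation:
Original leaves: [7, 64, 39, 52, 74, 94, 55, 49]
Target new root: 635
Try each candidate change and compute the resulting root:
Candidate A: set leaf[0] = 6 -> leaves = [6, 64, 39, 52, 74, 94, 55, 49]
  L0: [6, 64, 39, 52, 74, 94, 55, 49]
  L1: h(6,64)=(6*31+64)%997=250 h(39,52)=(39*31+52)%997=264 h(74,94)=(74*31+94)%997=394 h(55,49)=(55*31+49)%997=757 -> [250, 264, 394, 757]
  L2: h(250,264)=(250*31+264)%997=38 h(394,757)=(394*31+757)%997=10 -> [38, 10]
  L3: h(38,10)=(38*31+10)%997=191 -> [191]
  root = 191 != target 635
Candidate B: set leaf[2] = 84 -> leaves = [7, 64, 84, 52, 74, 94, 55, 49]
  L0: [7, 64, 84, 52, 74, 94, 55, 49]
  L1: h(7,64)=(7*31+64)%997=281 h(84,52)=(84*31+52)%997=662 h(74,94)=(74*31+94)%997=394 h(55,49)=(55*31+49)%997=757 -> [281, 662, 394, 757]
  L2: h(281,662)=(281*31+662)%997=400 h(394,757)=(394*31+757)%997=10 -> [400, 10]
  L3: h(400,10)=(400*31+10)%997=446 -> [446]
  root = 446 != target 635
Candidate C: set leaf[6] = 41 -> leaves = [7, 64, 39, 52, 74, 94, 41, 49]
  L0: [7, 64, 39, 52, 74, 94, 41, 49]
  L1: h(7,64)=(7*31+64)%997=281 h(39,52)=(39*31+52)%997=264 h(74,94)=(74*31+94)%997=394 h(41,49)=(41*31+49)%997=323 -> [281, 264, 394, 323]
  L2: h(281,264)=(281*31+264)%997=2 h(394,323)=(394*31+323)%997=573 -> [2, 573]
  L3: h(2,573)=(2*31+573)%997=635 -> [635]
  root = 635 == target 635  ** MATCH **
Candidate C produces the target root.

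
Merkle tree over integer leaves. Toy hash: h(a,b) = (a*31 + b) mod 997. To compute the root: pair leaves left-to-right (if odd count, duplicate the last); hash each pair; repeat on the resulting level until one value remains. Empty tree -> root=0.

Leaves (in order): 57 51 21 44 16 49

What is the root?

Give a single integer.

Answer: 456

Derivation:
L0: [57, 51, 21, 44, 16, 49]
L1: h(57,51)=(57*31+51)%997=821 h(21,44)=(21*31+44)%997=695 h(16,49)=(16*31+49)%997=545 -> [821, 695, 545]
L2: h(821,695)=(821*31+695)%997=224 h(545,545)=(545*31+545)%997=491 -> [224, 491]
L3: h(224,491)=(224*31+491)%997=456 -> [456]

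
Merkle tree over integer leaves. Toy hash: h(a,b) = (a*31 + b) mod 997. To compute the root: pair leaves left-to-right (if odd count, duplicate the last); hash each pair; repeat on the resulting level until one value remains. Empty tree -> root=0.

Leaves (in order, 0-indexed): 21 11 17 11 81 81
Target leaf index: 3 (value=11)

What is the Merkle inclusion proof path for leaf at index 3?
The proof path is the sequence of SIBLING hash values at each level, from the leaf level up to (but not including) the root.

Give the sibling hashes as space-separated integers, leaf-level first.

Answer: 17 662 193

Derivation:
L0 (leaves): [21, 11, 17, 11, 81, 81], target index=3
L1: h(21,11)=(21*31+11)%997=662 [pair 0] h(17,11)=(17*31+11)%997=538 [pair 1] h(81,81)=(81*31+81)%997=598 [pair 2] -> [662, 538, 598]
  Sibling for proof at L0: 17
L2: h(662,538)=(662*31+538)%997=123 [pair 0] h(598,598)=(598*31+598)%997=193 [pair 1] -> [123, 193]
  Sibling for proof at L1: 662
L3: h(123,193)=(123*31+193)%997=18 [pair 0] -> [18]
  Sibling for proof at L2: 193
Root: 18
Proof path (sibling hashes from leaf to root): [17, 662, 193]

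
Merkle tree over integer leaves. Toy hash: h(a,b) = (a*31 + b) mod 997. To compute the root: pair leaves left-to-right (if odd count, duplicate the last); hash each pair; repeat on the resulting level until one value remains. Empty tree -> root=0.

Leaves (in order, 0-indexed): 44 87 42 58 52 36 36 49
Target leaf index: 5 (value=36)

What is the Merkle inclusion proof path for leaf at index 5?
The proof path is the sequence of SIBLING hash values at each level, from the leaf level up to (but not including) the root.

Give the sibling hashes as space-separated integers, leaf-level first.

Answer: 52 168 479

Derivation:
L0 (leaves): [44, 87, 42, 58, 52, 36, 36, 49], target index=5
L1: h(44,87)=(44*31+87)%997=454 [pair 0] h(42,58)=(42*31+58)%997=363 [pair 1] h(52,36)=(52*31+36)%997=651 [pair 2] h(36,49)=(36*31+49)%997=168 [pair 3] -> [454, 363, 651, 168]
  Sibling for proof at L0: 52
L2: h(454,363)=(454*31+363)%997=479 [pair 0] h(651,168)=(651*31+168)%997=409 [pair 1] -> [479, 409]
  Sibling for proof at L1: 168
L3: h(479,409)=(479*31+409)%997=303 [pair 0] -> [303]
  Sibling for proof at L2: 479
Root: 303
Proof path (sibling hashes from leaf to root): [52, 168, 479]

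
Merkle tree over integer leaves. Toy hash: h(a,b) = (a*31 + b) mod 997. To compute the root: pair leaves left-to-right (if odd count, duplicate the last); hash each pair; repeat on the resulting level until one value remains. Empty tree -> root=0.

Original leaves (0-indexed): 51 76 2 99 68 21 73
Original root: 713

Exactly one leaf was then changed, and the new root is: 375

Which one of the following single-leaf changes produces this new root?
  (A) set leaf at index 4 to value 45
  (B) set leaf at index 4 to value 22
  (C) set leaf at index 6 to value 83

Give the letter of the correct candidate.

Original leaves: [51, 76, 2, 99, 68, 21, 73]
Target new root: 375
Try each candidate change and compute the resulting root:
Candidate A: set leaf[4] = 45 -> leaves = [51, 76, 2, 99, 45, 21, 73]
  L0: [51, 76, 2, 99, 45, 21, 73]
  L1: h(51,76)=(51*31+76)%997=660 h(2,99)=(2*31+99)%997=161 h(45,21)=(45*31+21)%997=419 h(73,73)=(73*31+73)%997=342 -> [660, 161, 419, 342]
  L2: h(660,161)=(660*31+161)%997=681 h(419,342)=(419*31+342)%997=370 -> [681, 370]
  L3: h(681,370)=(681*31+370)%997=544 -> [544]
  root = 544 != target 375
Candidate B: set leaf[4] = 22 -> leaves = [51, 76, 2, 99, 22, 21, 73]
  L0: [51, 76, 2, 99, 22, 21, 73]
  L1: h(51,76)=(51*31+76)%997=660 h(2,99)=(2*31+99)%997=161 h(22,21)=(22*31+21)%997=703 h(73,73)=(73*31+73)%997=342 -> [660, 161, 703, 342]
  L2: h(660,161)=(660*31+161)%997=681 h(703,342)=(703*31+342)%997=201 -> [681, 201]
  L3: h(681,201)=(681*31+201)%997=375 -> [375]
  root = 375 == target 375  ** MATCH **
Candidate C: set leaf[6] = 83 -> leaves = [51, 76, 2, 99, 68, 21, 83]
  L0: [51, 76, 2, 99, 68, 21, 83]
  L1: h(51,76)=(51*31+76)%997=660 h(2,99)=(2*31+99)%997=161 h(68,21)=(68*31+21)%997=135 h(83,83)=(83*31+83)%997=662 -> [660, 161, 135, 662]
  L2: h(660,161)=(660*31+161)%997=681 h(135,662)=(135*31+662)%997=859 -> [681, 859]
  L3: h(681,859)=(681*31+859)%997=36 -> [36]
  root = 36 != target 375
Candidate B produces the target root.

Answer: B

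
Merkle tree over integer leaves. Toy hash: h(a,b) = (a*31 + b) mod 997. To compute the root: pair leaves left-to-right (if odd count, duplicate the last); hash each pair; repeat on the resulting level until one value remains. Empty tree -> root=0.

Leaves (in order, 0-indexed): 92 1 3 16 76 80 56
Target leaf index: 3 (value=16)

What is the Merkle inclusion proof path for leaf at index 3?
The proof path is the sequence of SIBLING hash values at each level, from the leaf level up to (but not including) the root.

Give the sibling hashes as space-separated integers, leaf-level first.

Answer: 3 859 539

Derivation:
L0 (leaves): [92, 1, 3, 16, 76, 80, 56], target index=3
L1: h(92,1)=(92*31+1)%997=859 [pair 0] h(3,16)=(3*31+16)%997=109 [pair 1] h(76,80)=(76*31+80)%997=442 [pair 2] h(56,56)=(56*31+56)%997=795 [pair 3] -> [859, 109, 442, 795]
  Sibling for proof at L0: 3
L2: h(859,109)=(859*31+109)%997=816 [pair 0] h(442,795)=(442*31+795)%997=539 [pair 1] -> [816, 539]
  Sibling for proof at L1: 859
L3: h(816,539)=(816*31+539)%997=910 [pair 0] -> [910]
  Sibling for proof at L2: 539
Root: 910
Proof path (sibling hashes from leaf to root): [3, 859, 539]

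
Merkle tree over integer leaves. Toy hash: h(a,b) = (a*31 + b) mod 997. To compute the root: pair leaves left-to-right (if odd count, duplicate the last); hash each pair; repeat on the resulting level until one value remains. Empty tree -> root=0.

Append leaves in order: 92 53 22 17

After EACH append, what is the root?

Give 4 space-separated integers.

After append 92 (leaves=[92]):
  L0: [92]
  root=92
After append 53 (leaves=[92, 53]):
  L0: [92, 53]
  L1: h(92,53)=(92*31+53)%997=911 -> [911]
  root=911
After append 22 (leaves=[92, 53, 22]):
  L0: [92, 53, 22]
  L1: h(92,53)=(92*31+53)%997=911 h(22,22)=(22*31+22)%997=704 -> [911, 704]
  L2: h(911,704)=(911*31+704)%997=32 -> [32]
  root=32
After append 17 (leaves=[92, 53, 22, 17]):
  L0: [92, 53, 22, 17]
  L1: h(92,53)=(92*31+53)%997=911 h(22,17)=(22*31+17)%997=699 -> [911, 699]
  L2: h(911,699)=(911*31+699)%997=27 -> [27]
  root=27

Answer: 92 911 32 27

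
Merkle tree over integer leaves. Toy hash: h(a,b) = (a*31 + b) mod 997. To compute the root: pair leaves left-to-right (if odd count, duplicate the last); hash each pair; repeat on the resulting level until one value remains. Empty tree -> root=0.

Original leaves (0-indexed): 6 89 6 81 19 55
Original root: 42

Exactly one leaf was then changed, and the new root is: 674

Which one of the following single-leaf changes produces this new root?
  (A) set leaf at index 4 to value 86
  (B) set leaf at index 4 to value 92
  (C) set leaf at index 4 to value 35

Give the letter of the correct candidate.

Original leaves: [6, 89, 6, 81, 19, 55]
Target new root: 674
Try each candidate change and compute the resulting root:
Candidate A: set leaf[4] = 86 -> leaves = [6, 89, 6, 81, 86, 55]
  L0: [6, 89, 6, 81, 86, 55]
  L1: h(6,89)=(6*31+89)%997=275 h(6,81)=(6*31+81)%997=267 h(86,55)=(86*31+55)%997=727 -> [275, 267, 727]
  L2: h(275,267)=(275*31+267)%997=816 h(727,727)=(727*31+727)%997=333 -> [816, 333]
  L3: h(816,333)=(816*31+333)%997=704 -> [704]
  root = 704 != target 674
Candidate B: set leaf[4] = 92 -> leaves = [6, 89, 6, 81, 92, 55]
  L0: [6, 89, 6, 81, 92, 55]
  L1: h(6,89)=(6*31+89)%997=275 h(6,81)=(6*31+81)%997=267 h(92,55)=(92*31+55)%997=913 -> [275, 267, 913]
  L2: h(275,267)=(275*31+267)%997=816 h(913,913)=(913*31+913)%997=303 -> [816, 303]
  L3: h(816,303)=(816*31+303)%997=674 -> [674]
  root = 674 == target 674  ** MATCH **
Candidate C: set leaf[4] = 35 -> leaves = [6, 89, 6, 81, 35, 55]
  L0: [6, 89, 6, 81, 35, 55]
  L1: h(6,89)=(6*31+89)%997=275 h(6,81)=(6*31+81)%997=267 h(35,55)=(35*31+55)%997=143 -> [275, 267, 143]
  L2: h(275,267)=(275*31+267)%997=816 h(143,143)=(143*31+143)%997=588 -> [816, 588]
  L3: h(816,588)=(816*31+588)%997=959 -> [959]
  root = 959 != target 674
Candidate B produces the target root.

Answer: B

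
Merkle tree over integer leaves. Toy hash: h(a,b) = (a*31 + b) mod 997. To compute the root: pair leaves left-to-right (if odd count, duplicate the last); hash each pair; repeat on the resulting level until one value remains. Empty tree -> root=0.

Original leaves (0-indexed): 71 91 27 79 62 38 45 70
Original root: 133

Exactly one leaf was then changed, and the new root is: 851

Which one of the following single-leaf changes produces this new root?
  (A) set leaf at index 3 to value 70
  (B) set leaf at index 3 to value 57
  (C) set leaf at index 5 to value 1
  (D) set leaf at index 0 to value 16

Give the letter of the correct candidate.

Original leaves: [71, 91, 27, 79, 62, 38, 45, 70]
Target new root: 851
Try each candidate change and compute the resulting root:
Candidate A: set leaf[3] = 70 -> leaves = [71, 91, 27, 70, 62, 38, 45, 70]
  L0: [71, 91, 27, 70, 62, 38, 45, 70]
  L1: h(71,91)=(71*31+91)%997=298 h(27,70)=(27*31+70)%997=907 h(62,38)=(62*31+38)%997=963 h(45,70)=(45*31+70)%997=468 -> [298, 907, 963, 468]
  L2: h(298,907)=(298*31+907)%997=175 h(963,468)=(963*31+468)%997=411 -> [175, 411]
  L3: h(175,411)=(175*31+411)%997=851 -> [851]
  root = 851 == target 851  ** MATCH **
Candidate B: set leaf[3] = 57 -> leaves = [71, 91, 27, 57, 62, 38, 45, 70]
  L0: [71, 91, 27, 57, 62, 38, 45, 70]
  L1: h(71,91)=(71*31+91)%997=298 h(27,57)=(27*31+57)%997=894 h(62,38)=(62*31+38)%997=963 h(45,70)=(45*31+70)%997=468 -> [298, 894, 963, 468]
  L2: h(298,894)=(298*31+894)%997=162 h(963,468)=(963*31+468)%997=411 -> [162, 411]
  L3: h(162,411)=(162*31+411)%997=448 -> [448]
  root = 448 != target 851
Candidate C: set leaf[5] = 1 -> leaves = [71, 91, 27, 79, 62, 1, 45, 70]
  L0: [71, 91, 27, 79, 62, 1, 45, 70]
  L1: h(71,91)=(71*31+91)%997=298 h(27,79)=(27*31+79)%997=916 h(62,1)=(62*31+1)%997=926 h(45,70)=(45*31+70)%997=468 -> [298, 916, 926, 468]
  L2: h(298,916)=(298*31+916)%997=184 h(926,468)=(926*31+468)%997=261 -> [184, 261]
  L3: h(184,261)=(184*31+261)%997=980 -> [980]
  root = 980 != target 851
Candidate D: set leaf[0] = 16 -> leaves = [16, 91, 27, 79, 62, 38, 45, 70]
  L0: [16, 91, 27, 79, 62, 38, 45, 70]
  L1: h(16,91)=(16*31+91)%997=587 h(27,79)=(27*31+79)%997=916 h(62,38)=(62*31+38)%997=963 h(45,70)=(45*31+70)%997=468 -> [587, 916, 963, 468]
  L2: h(587,916)=(587*31+916)%997=170 h(963,468)=(963*31+468)%997=411 -> [170, 411]
  L3: h(170,411)=(170*31+411)%997=696 -> [696]
  root = 696 != target 851
Candidate A produces the target root.

Answer: A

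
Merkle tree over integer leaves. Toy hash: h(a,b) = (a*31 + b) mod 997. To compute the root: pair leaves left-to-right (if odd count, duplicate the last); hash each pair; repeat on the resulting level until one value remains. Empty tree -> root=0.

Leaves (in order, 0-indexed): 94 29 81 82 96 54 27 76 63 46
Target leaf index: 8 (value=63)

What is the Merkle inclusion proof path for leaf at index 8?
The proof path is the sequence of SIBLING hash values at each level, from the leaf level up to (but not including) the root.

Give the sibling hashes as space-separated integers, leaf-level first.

Answer: 46 5 160 485

Derivation:
L0 (leaves): [94, 29, 81, 82, 96, 54, 27, 76, 63, 46], target index=8
L1: h(94,29)=(94*31+29)%997=949 [pair 0] h(81,82)=(81*31+82)%997=599 [pair 1] h(96,54)=(96*31+54)%997=39 [pair 2] h(27,76)=(27*31+76)%997=913 [pair 3] h(63,46)=(63*31+46)%997=5 [pair 4] -> [949, 599, 39, 913, 5]
  Sibling for proof at L0: 46
L2: h(949,599)=(949*31+599)%997=108 [pair 0] h(39,913)=(39*31+913)%997=128 [pair 1] h(5,5)=(5*31+5)%997=160 [pair 2] -> [108, 128, 160]
  Sibling for proof at L1: 5
L3: h(108,128)=(108*31+128)%997=485 [pair 0] h(160,160)=(160*31+160)%997=135 [pair 1] -> [485, 135]
  Sibling for proof at L2: 160
L4: h(485,135)=(485*31+135)%997=215 [pair 0] -> [215]
  Sibling for proof at L3: 485
Root: 215
Proof path (sibling hashes from leaf to root): [46, 5, 160, 485]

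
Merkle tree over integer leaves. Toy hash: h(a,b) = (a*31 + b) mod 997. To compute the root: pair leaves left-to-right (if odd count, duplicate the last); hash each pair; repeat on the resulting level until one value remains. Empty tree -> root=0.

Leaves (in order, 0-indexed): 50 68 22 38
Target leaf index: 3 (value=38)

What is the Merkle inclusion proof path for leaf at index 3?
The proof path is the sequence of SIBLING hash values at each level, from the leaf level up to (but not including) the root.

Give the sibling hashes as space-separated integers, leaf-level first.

L0 (leaves): [50, 68, 22, 38], target index=3
L1: h(50,68)=(50*31+68)%997=621 [pair 0] h(22,38)=(22*31+38)%997=720 [pair 1] -> [621, 720]
  Sibling for proof at L0: 22
L2: h(621,720)=(621*31+720)%997=31 [pair 0] -> [31]
  Sibling for proof at L1: 621
Root: 31
Proof path (sibling hashes from leaf to root): [22, 621]

Answer: 22 621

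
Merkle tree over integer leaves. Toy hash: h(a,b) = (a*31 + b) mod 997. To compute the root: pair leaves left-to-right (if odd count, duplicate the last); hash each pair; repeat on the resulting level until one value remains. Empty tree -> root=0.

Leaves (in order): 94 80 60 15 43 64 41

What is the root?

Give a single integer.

L0: [94, 80, 60, 15, 43, 64, 41]
L1: h(94,80)=(94*31+80)%997=3 h(60,15)=(60*31+15)%997=878 h(43,64)=(43*31+64)%997=400 h(41,41)=(41*31+41)%997=315 -> [3, 878, 400, 315]
L2: h(3,878)=(3*31+878)%997=971 h(400,315)=(400*31+315)%997=751 -> [971, 751]
L3: h(971,751)=(971*31+751)%997=942 -> [942]

Answer: 942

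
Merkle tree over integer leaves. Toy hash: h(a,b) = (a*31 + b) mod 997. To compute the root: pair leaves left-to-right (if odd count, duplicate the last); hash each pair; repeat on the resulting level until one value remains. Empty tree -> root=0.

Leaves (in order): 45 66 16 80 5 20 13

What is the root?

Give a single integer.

Answer: 14

Derivation:
L0: [45, 66, 16, 80, 5, 20, 13]
L1: h(45,66)=(45*31+66)%997=464 h(16,80)=(16*31+80)%997=576 h(5,20)=(5*31+20)%997=175 h(13,13)=(13*31+13)%997=416 -> [464, 576, 175, 416]
L2: h(464,576)=(464*31+576)%997=5 h(175,416)=(175*31+416)%997=856 -> [5, 856]
L3: h(5,856)=(5*31+856)%997=14 -> [14]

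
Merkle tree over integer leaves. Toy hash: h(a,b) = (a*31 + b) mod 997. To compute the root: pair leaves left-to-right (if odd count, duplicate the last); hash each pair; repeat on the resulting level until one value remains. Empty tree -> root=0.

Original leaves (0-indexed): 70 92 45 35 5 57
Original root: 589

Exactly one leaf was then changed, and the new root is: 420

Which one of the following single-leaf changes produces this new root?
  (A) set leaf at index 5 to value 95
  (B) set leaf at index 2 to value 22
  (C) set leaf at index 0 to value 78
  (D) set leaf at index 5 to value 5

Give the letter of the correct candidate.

Answer: B

Derivation:
Original leaves: [70, 92, 45, 35, 5, 57]
Target new root: 420
Try each candidate change and compute the resulting root:
Candidate A: set leaf[5] = 95 -> leaves = [70, 92, 45, 35, 5, 95]
  L0: [70, 92, 45, 35, 5, 95]
  L1: h(70,92)=(70*31+92)%997=268 h(45,35)=(45*31+35)%997=433 h(5,95)=(5*31+95)%997=250 -> [268, 433, 250]
  L2: h(268,433)=(268*31+433)%997=765 h(250,250)=(250*31+250)%997=24 -> [765, 24]
  L3: h(765,24)=(765*31+24)%997=808 -> [808]
  root = 808 != target 420
Candidate B: set leaf[2] = 22 -> leaves = [70, 92, 22, 35, 5, 57]
  L0: [70, 92, 22, 35, 5, 57]
  L1: h(70,92)=(70*31+92)%997=268 h(22,35)=(22*31+35)%997=717 h(5,57)=(5*31+57)%997=212 -> [268, 717, 212]
  L2: h(268,717)=(268*31+717)%997=52 h(212,212)=(212*31+212)%997=802 -> [52, 802]
  L3: h(52,802)=(52*31+802)%997=420 -> [420]
  root = 420 == target 420  ** MATCH **
Candidate C: set leaf[0] = 78 -> leaves = [78, 92, 45, 35, 5, 57]
  L0: [78, 92, 45, 35, 5, 57]
  L1: h(78,92)=(78*31+92)%997=516 h(45,35)=(45*31+35)%997=433 h(5,57)=(5*31+57)%997=212 -> [516, 433, 212]
  L2: h(516,433)=(516*31+433)%997=477 h(212,212)=(212*31+212)%997=802 -> [477, 802]
  L3: h(477,802)=(477*31+802)%997=634 -> [634]
  root = 634 != target 420
Candidate D: set leaf[5] = 5 -> leaves = [70, 92, 45, 35, 5, 5]
  L0: [70, 92, 45, 35, 5, 5]
  L1: h(70,92)=(70*31+92)%997=268 h(45,35)=(45*31+35)%997=433 h(5,5)=(5*31+5)%997=160 -> [268, 433, 160]
  L2: h(268,433)=(268*31+433)%997=765 h(160,160)=(160*31+160)%997=135 -> [765, 135]
  L3: h(765,135)=(765*31+135)%997=919 -> [919]
  root = 919 != target 420
Candidate B produces the target root.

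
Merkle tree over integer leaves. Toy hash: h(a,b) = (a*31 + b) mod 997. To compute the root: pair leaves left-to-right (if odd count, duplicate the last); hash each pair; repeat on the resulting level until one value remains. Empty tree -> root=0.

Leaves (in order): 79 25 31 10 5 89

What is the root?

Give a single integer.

Answer: 689

Derivation:
L0: [79, 25, 31, 10, 5, 89]
L1: h(79,25)=(79*31+25)%997=480 h(31,10)=(31*31+10)%997=971 h(5,89)=(5*31+89)%997=244 -> [480, 971, 244]
L2: h(480,971)=(480*31+971)%997=896 h(244,244)=(244*31+244)%997=829 -> [896, 829]
L3: h(896,829)=(896*31+829)%997=689 -> [689]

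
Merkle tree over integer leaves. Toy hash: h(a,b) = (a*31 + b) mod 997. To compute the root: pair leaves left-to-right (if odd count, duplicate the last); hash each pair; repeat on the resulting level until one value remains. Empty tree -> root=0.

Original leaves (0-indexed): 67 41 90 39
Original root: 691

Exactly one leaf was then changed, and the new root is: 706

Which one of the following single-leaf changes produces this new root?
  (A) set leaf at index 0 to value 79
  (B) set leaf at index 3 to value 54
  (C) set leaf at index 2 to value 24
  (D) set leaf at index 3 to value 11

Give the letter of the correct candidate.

Original leaves: [67, 41, 90, 39]
Target new root: 706
Try each candidate change and compute the resulting root:
Candidate A: set leaf[0] = 79 -> leaves = [79, 41, 90, 39]
  L0: [79, 41, 90, 39]
  L1: h(79,41)=(79*31+41)%997=496 h(90,39)=(90*31+39)%997=835 -> [496, 835]
  L2: h(496,835)=(496*31+835)%997=259 -> [259]
  root = 259 != target 706
Candidate B: set leaf[3] = 54 -> leaves = [67, 41, 90, 54]
  L0: [67, 41, 90, 54]
  L1: h(67,41)=(67*31+41)%997=124 h(90,54)=(90*31+54)%997=850 -> [124, 850]
  L2: h(124,850)=(124*31+850)%997=706 -> [706]
  root = 706 == target 706  ** MATCH **
Candidate C: set leaf[2] = 24 -> leaves = [67, 41, 24, 39]
  L0: [67, 41, 24, 39]
  L1: h(67,41)=(67*31+41)%997=124 h(24,39)=(24*31+39)%997=783 -> [124, 783]
  L2: h(124,783)=(124*31+783)%997=639 -> [639]
  root = 639 != target 706
Candidate D: set leaf[3] = 11 -> leaves = [67, 41, 90, 11]
  L0: [67, 41, 90, 11]
  L1: h(67,41)=(67*31+41)%997=124 h(90,11)=(90*31+11)%997=807 -> [124, 807]
  L2: h(124,807)=(124*31+807)%997=663 -> [663]
  root = 663 != target 706
Candidate B produces the target root.

Answer: B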